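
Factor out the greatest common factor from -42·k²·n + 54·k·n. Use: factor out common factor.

6·k·n(-7·k + 9)

-42·k²·n + 54·k·n
= 6(-7·k²·n + 9·k·n)    [factor out 6]
= 6·k·n(-7·k + 9)    [factor out k·n]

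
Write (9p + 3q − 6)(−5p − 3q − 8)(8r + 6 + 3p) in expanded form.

−360p^2r − 396p^2 − 135p^3 − 336pqr − 270pq − 126p^2q − 336pr − 108p − 72q^2r − 54q^2 − 27pq^2 − 48qr − 36q + 384r + 288

(9p + 3q − 6)(−5p − 3q − 8)(8r + 6 + 3p)
= (−45p^2 − 27pq − 72p − 15pq − 9q^2 − 24q + 30p + 18q + 48)(8r + 6 + 3p)    [distributive law]
= (−45p^2 − 42pq − 42p − 9q^2 − 6q + 48)(8r + 6 + 3p)    [combine like terms]
= −360p^2r − 270p^2 − 135p^3 − 336pqr − 252pq − 126p^2q − 336pr − 252p − 126p^2 − 72q^2r − 54q^2 − 27pq^2 − 48qr − 36q − 18pq + 384r + 288 + 144p    [distributive law]
= −360p^2r − 396p^2 − 135p^3 − 336pqr − 270pq − 126p^2q − 336pr − 108p − 72q^2r − 54q^2 − 27pq^2 − 48qr − 36q + 384r + 288    [combine like terms]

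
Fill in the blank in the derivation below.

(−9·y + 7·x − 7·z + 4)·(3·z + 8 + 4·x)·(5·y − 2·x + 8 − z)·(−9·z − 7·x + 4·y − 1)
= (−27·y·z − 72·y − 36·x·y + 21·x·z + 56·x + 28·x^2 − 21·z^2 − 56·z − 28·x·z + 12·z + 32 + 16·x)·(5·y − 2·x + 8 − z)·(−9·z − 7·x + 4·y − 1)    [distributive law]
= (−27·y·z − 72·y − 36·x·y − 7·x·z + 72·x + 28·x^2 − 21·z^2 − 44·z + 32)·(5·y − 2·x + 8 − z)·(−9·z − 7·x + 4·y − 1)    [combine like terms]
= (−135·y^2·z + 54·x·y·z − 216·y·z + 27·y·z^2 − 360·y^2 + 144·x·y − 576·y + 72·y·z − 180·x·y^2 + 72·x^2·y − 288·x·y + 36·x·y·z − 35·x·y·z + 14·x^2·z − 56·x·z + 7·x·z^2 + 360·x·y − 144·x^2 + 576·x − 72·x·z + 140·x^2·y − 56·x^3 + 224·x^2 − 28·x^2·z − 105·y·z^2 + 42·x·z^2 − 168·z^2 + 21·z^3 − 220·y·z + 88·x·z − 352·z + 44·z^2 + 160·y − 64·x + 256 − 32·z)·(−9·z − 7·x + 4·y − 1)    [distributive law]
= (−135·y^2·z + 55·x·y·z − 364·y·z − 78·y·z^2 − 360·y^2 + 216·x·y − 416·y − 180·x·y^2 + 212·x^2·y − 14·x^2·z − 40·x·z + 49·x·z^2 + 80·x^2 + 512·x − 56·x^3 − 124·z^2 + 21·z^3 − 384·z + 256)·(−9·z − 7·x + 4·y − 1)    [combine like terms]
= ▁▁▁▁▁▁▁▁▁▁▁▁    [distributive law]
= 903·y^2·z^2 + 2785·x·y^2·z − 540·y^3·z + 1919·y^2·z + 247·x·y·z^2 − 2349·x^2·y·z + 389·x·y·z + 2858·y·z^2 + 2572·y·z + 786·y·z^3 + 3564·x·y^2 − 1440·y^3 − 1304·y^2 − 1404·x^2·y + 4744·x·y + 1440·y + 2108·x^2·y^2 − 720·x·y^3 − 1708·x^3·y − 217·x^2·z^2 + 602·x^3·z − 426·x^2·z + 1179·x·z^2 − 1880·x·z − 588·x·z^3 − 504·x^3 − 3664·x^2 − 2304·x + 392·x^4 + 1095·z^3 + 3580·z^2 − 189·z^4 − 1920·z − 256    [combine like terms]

Applying distributive law to the line above:

1215·y^2·z^2 + 945·x·y^2·z − 540·y^3·z + 135·y^2·z − 495·x·y·z^2 − 385·x^2·y·z + 220·x·y^2·z − 55·x·y·z + 3276·y·z^2 + 2548·x·y·z − 1456·y^2·z + 364·y·z + 702·y·z^3 + 546·x·y·z^2 − 312·y^2·z^2 + 78·y·z^2 + 3240·y^2·z + 2520·x·y^2 − 1440·y^3 + 360·y^2 − 1944·x·y·z − 1512·x^2·y + 864·x·y^2 − 216·x·y + 3744·y·z + 2912·x·y − 1664·y^2 + 416·y + 1620·x·y^2·z + 1260·x^2·y^2 − 720·x·y^3 + 180·x·y^2 − 1908·x^2·y·z − 1484·x^3·y + 848·x^2·y^2 − 212·x^2·y + 126·x^2·z^2 + 98·x^3·z − 56·x^2·y·z + 14·x^2·z + 360·x·z^2 + 280·x^2·z − 160·x·y·z + 40·x·z − 441·x·z^3 − 343·x^2·z^2 + 196·x·y·z^2 − 49·x·z^2 − 720·x^2·z − 560·x^3 + 320·x^2·y − 80·x^2 − 4608·x·z − 3584·x^2 + 2048·x·y − 512·x + 504·x^3·z + 392·x^4 − 224·x^3·y + 56·x^3 + 1116·z^3 + 868·x·z^2 − 496·y·z^2 + 124·z^2 − 189·z^4 − 147·x·z^3 + 84·y·z^3 − 21·z^3 + 3456·z^2 + 2688·x·z − 1536·y·z + 384·z − 2304·z − 1792·x + 1024·y − 256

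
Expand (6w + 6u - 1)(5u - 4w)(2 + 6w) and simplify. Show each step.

(6w + 6u - 1)(5u - 4w)(2 + 6w)
= (30uw - 24w^2 + 30u^2 - 24uw - 5u + 4w)(2 + 6w)    [distributive law]
= (6uw - 24w^2 + 30u^2 - 5u + 4w)(2 + 6w)    [combine like terms]
= 12uw + 36uw^2 - 48w^2 - 144w^3 + 60u^2 + 180u^2w - 10u - 30uw + 8w + 24w^2    [distributive law]
= -18uw + 36uw^2 - 24w^2 - 144w^3 + 60u^2 + 180u^2w - 10u + 8w    [combine like terms]

-18uw + 36uw^2 - 24w^2 - 144w^3 + 60u^2 + 180u^2w - 10u + 8w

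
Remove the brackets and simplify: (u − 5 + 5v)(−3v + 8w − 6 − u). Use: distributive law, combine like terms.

−8uv + 8uw − u − u² − 15v − 40w + 30 − 15v² + 40vw

(u − 5 + 5v)(−3v + 8w − 6 − u)
= −3uv + 8uw − 6u − u² + 15v − 40w + 30 + 5u − 15v² + 40vw − 30v − 5uv    [distributive law]
= −8uv + 8uw − u − u² − 15v − 40w + 30 − 15v² + 40vw    [combine like terms]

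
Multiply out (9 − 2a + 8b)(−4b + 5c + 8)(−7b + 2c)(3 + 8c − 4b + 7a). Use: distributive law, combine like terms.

(9 − 2a + 8b)(−4b + 5c + 8)(−7b + 2c)(3 + 8c − 4b + 7a)
= (−36b + 45c + 72 + 8ab − 10ac − 16a − 32b^2 + 40bc + 64b)(−7b + 2c)(3 + 8c − 4b + 7a)    [distributive law]
= (28b + 45c + 72 + 8ab − 10ac − 16a − 32b^2 + 40bc)(−7b + 2c)(3 + 8c − 4b + 7a)    [combine like terms]
= (−196b^2 + 56bc − 315bc + 90c^2 − 504b + 144c − 56ab^2 + 16abc + 70abc − 20ac^2 + 112ab − 32ac + 224b^3 − 64b^2c − 280b^2c + 80bc^2)(3 + 8c − 4b + 7a)    [distributive law]
= (−196b^2 − 259bc + 90c^2 − 504b + 144c − 56ab^2 + 86abc − 20ac^2 + 112ab − 32ac + 224b^3 − 344b^2c + 80bc^2)(3 + 8c − 4b + 7a)    [combine like terms]
= −588b^2 − 1568b^2c + 784b^3 − 1372ab^2 − 777bc − 2072bc^2 + 1036b^2c − 1813abc + 270c^2 + 720c^3 − 360bc^2 + 630ac^2 − 1512b − 4032bc + 2016b^2 − 3528ab + 432c + 1152c^2 − 576bc + 1008ac − 168ab^2 − 448ab^2c + 224ab^3 − 392a^2b^2 + 258abc + 688abc^2 − 344ab^2c + 602a^2bc − 60ac^2 − 160ac^3 + 80abc^2 − 140a^2c^2 + 336ab + 896abc − 448ab^2 + 784a^2b − 96ac − 256ac^2 + 128abc − 224a^2c + 672b^3 + 1792b^3c − 896b^4 + 1568ab^3 − 1032b^2c − 2752b^2c^2 + 1376b^3c − 2408ab^2c + 240bc^2 + 640bc^3 − 320b^2c^2 + 560abc^2    [distributive law]
= 1428b^2 − 1564b^2c + 1456b^3 − 1988ab^2 − 5385bc − 2192bc^2 − 531abc + 1422c^2 + 720c^3 + 314ac^2 − 1512b − 3192ab + 432c + 912ac − 3200ab^2c + 1792ab^3 − 392a^2b^2 + 1328abc^2 + 602a^2bc − 160ac^3 − 140a^2c^2 + 784a^2b − 224a^2c + 3168b^3c − 896b^4 − 3072b^2c^2 + 640bc^3    [combine like terms]

1428b^2 − 1564b^2c + 1456b^3 − 1988ab^2 − 5385bc − 2192bc^2 − 531abc + 1422c^2 + 720c^3 + 314ac^2 − 1512b − 3192ab + 432c + 912ac − 3200ab^2c + 1792ab^3 − 392a^2b^2 + 1328abc^2 + 602a^2bc − 160ac^3 − 140a^2c^2 + 784a^2b − 224a^2c + 3168b^3c − 896b^4 − 3072b^2c^2 + 640bc^3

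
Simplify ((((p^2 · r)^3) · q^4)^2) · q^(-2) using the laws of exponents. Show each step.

p^12q^6r^6

((((p^2 · r)^3) · q^4)^2) · q^(-2)
= ((((p^2 · r)^3)^2) · ((q^4)^2)) · q^(-2)    [power of a product]
= (((p^2 · r)^6) · ((q^4)^2)) · q^(-2)    [power of a power]
= ((((p^2)^6) · (r^6)) · ((q^4)^2)) · q^(-2)    [power of a product]
= ((p^12 · (r^6)) · ((q^4)^2)) · q^(-2)    [power of a power]
= ((p^12 · r^6) · q^8) · q^(-2)    [power of a power]
= p^12q^6r^6    [product of powers]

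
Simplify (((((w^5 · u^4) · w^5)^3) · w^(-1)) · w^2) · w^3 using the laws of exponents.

u^12w^34

(((((w^5 · u^4) · w^5)^3) · w^(-1)) · w^2) · w^3
= (((((w^5 · u^4)^3) · ((w^5)^3)) · w^(-1)) · w^2) · w^3    [power of a product]
= ((((((w^5)^3) · ((u^4)^3)) · ((w^5)^3)) · w^(-1)) · w^2) · w^3    [power of a product]
= ((((w^15 · ((u^4)^3)) · ((w^5)^3)) · w^(-1)) · w^2) · w^3    [power of a power]
= ((((w^15 · u^12) · ((w^5)^3)) · w^(-1)) · w^2) · w^3    [power of a power]
= ((((w^15 · u^12) · w^15) · w^(-1)) · w^2) · w^3    [power of a power]
= u^12w^34    [product of powers]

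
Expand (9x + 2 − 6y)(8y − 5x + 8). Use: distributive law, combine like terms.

(9x + 2 − 6y)(8y − 5x + 8)
= 72xy − 45x^2 + 72x + 16y − 10x + 16 − 48y^2 + 30xy − 48y    [distributive law]
= 102xy − 45x^2 + 62x − 32y + 16 − 48y^2    [combine like terms]

102xy − 45x^2 + 62x − 32y + 16 − 48y^2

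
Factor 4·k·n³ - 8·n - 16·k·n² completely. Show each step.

4·n(k·n² - 2 - 4·k·n)

4·k·n³ - 8·n - 16·k·n²
= 4(k·n³ - 2·n - 4·k·n²)    [factor out 4]
= 4·n(k·n² - 2 - 4·k·n)    [factor out n]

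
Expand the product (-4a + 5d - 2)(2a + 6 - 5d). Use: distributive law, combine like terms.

(-4a + 5d - 2)(2a + 6 - 5d)
= -8a^2 - 24a + 20ad + 10ad + 30d - 25d^2 - 4a - 12 + 10d    [distributive law]
= -8a^2 - 28a + 30ad + 40d - 25d^2 - 12    [combine like terms]

-8a^2 - 28a + 30ad + 40d - 25d^2 - 12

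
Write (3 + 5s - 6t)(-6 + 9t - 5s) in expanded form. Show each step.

(3 + 5s - 6t)(-6 + 9t - 5s)
= -18 + 27t - 15s - 30s + 45st - 25s^2 + 36t - 54t^2 + 30st    [distributive law]
= -18 + 63t - 45s + 75st - 25s^2 - 54t^2    [combine like terms]

-18 + 63t - 45s + 75st - 25s^2 - 54t^2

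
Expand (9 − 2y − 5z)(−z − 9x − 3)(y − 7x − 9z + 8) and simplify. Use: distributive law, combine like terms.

−32yz + 1047xz − 14z^2 + 291z + 21xy + 567x^2 − 459x + 21y − 216 + 2y^2z − 131xyz − 13yz^2 + 18xy^2 − 126x^2y + 6y^2 − 440xz^2 − 45z^3 − 315x^2z

(9 − 2y − 5z)(−z − 9x − 3)(y − 7x − 9z + 8)
= (−9z − 81x − 27 + 2yz + 18xy + 6y + 5z^2 + 45xz + 15z)(y − 7x − 9z + 8)    [distributive law]
= (6z − 81x − 27 + 2yz + 18xy + 6y + 5z^2 + 45xz)(y − 7x − 9z + 8)    [combine like terms]
= 6yz − 42xz − 54z^2 + 48z − 81xy + 567x^2 + 729xz − 648x − 27y + 189x + 243z − 216 + 2y^2z − 14xyz − 18yz^2 + 16yz + 18xy^2 − 126x^2y − 162xyz + 144xy + 6y^2 − 42xy − 54yz + 48y + 5yz^2 − 35xz^2 − 45z^3 + 40z^2 + 45xyz − 315x^2z − 405xz^2 + 360xz    [distributive law]
= −32yz + 1047xz − 14z^2 + 291z + 21xy + 567x^2 − 459x + 21y − 216 + 2y^2z − 131xyz − 13yz^2 + 18xy^2 − 126x^2y + 6y^2 − 440xz^2 − 45z^3 − 315x^2z    [combine like terms]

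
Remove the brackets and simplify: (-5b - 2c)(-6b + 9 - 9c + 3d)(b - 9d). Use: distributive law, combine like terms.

30b^3 - 285b^2d - 45b^2 + 405bd + 57b^2c - 519bcd + 135bd^2 - 18bc + 162cd + 18bc^2 - 162c^2d + 54cd^2

(-5b - 2c)(-6b + 9 - 9c + 3d)(b - 9d)
= (30b^2 - 45b + 45bc - 15bd + 12bc - 18c + 18c^2 - 6cd)(b - 9d)    [distributive law]
= (30b^2 - 45b + 57bc - 15bd - 18c + 18c^2 - 6cd)(b - 9d)    [combine like terms]
= 30b^3 - 270b^2d - 45b^2 + 405bd + 57b^2c - 513bcd - 15b^2d + 135bd^2 - 18bc + 162cd + 18bc^2 - 162c^2d - 6bcd + 54cd^2    [distributive law]
= 30b^3 - 285b^2d - 45b^2 + 405bd + 57b^2c - 519bcd + 135bd^2 - 18bc + 162cd + 18bc^2 - 162c^2d + 54cd^2    [combine like terms]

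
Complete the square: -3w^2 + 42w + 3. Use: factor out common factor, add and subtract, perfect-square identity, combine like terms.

-3w^2 + 42w + 3
= -3(w^2 - 14w) + 3    [factor out -3 from the w-terms]
= -3(w^2 - 14w + 49 - 49) + 3    [add and subtract 49 inside the bracket]
= -3(w - 7)^2 + 147 + 3    [perfect-square identity]
= -3(w - 7)^2 + 150    [combine constants]

-3(w - 7)^2 + 150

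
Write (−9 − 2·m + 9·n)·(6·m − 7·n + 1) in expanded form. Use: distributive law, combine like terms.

(−9 − 2·m + 9·n)·(6·m − 7·n + 1)
= −54·m + 63·n − 9 − 12·m^2 + 14·m·n − 2·m + 54·m·n − 63·n^2 + 9·n    [distributive law]
= −56·m + 72·n − 9 − 12·m^2 + 68·m·n − 63·n^2    [combine like terms]

−56·m + 72·n − 9 − 12·m^2 + 68·m·n − 63·n^2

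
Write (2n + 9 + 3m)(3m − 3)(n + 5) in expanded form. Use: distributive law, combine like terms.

(2n + 9 + 3m)(3m − 3)(n + 5)
= (6mn − 6n + 27m − 27 + 9m^2 − 9m)(n + 5)    [distributive law]
= (6mn − 6n + 18m − 27 + 9m^2)(n + 5)    [combine like terms]
= 6mn^2 + 30mn − 6n^2 − 30n + 18mn + 90m − 27n − 135 + 9m^2n + 45m^2    [distributive law]
= 6mn^2 + 48mn − 6n^2 − 57n + 90m − 135 + 9m^2n + 45m^2    [combine like terms]

6mn^2 + 48mn − 6n^2 − 57n + 90m − 135 + 9m^2n + 45m^2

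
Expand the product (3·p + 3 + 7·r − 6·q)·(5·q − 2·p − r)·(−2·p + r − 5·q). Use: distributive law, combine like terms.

(3·p + 3 + 7·r − 6·q)·(5·q − 2·p − r)·(−2·p + r − 5·q)
= (15·p·q − 6·p^2 − 3·p·r + 15·q − 6·p − 3·r + 35·q·r − 14·p·r − 7·r^2 − 30·q^2 + 12·p·q + 6·q·r)·(−2·p + r − 5·q)    [distributive law]
= (27·p·q − 6·p^2 − 17·p·r + 15·q − 6·p − 3·r + 41·q·r − 7·r^2 − 30·q^2)·(−2·p + r − 5·q)    [combine like terms]
= −54·p^2·q + 27·p·q·r − 135·p·q^2 + 12·p^3 − 6·p^2·r + 30·p^2·q + 34·p^2·r − 17·p·r^2 + 85·p·q·r − 30·p·q + 15·q·r − 75·q^2 + 12·p^2 − 6·p·r + 30·p·q + 6·p·r − 3·r^2 + 15·q·r − 82·p·q·r + 41·q·r^2 − 205·q^2·r + 14·p·r^2 − 7·r^3 + 35·q·r^2 + 60·p·q^2 − 30·q^2·r + 150·q^3    [distributive law]
= −24·p^2·q + 30·p·q·r − 75·p·q^2 + 12·p^3 + 28·p^2·r − 3·p·r^2 + 30·q·r − 75·q^2 + 12·p^2 − 3·r^2 + 76·q·r^2 − 235·q^2·r − 7·r^3 + 150·q^3    [combine like terms]

−24·p^2·q + 30·p·q·r − 75·p·q^2 + 12·p^3 + 28·p^2·r − 3·p·r^2 + 30·q·r − 75·q^2 + 12·p^2 − 3·r^2 + 76·q·r^2 − 235·q^2·r − 7·r^3 + 150·q^3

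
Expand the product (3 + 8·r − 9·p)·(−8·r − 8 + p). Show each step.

−88·r − 24 + 75·p − 64·r^2 + 80·p·r − 9·p^2

(3 + 8·r − 9·p)·(−8·r − 8 + p)
= −24·r − 24 + 3·p − 64·r^2 − 64·r + 8·p·r + 72·p·r + 72·p − 9·p^2    [distributive law]
= −88·r − 24 + 75·p − 64·r^2 + 80·p·r − 9·p^2    [combine like terms]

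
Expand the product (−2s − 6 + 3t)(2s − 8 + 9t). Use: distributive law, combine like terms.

−4s² + 4s − 12st + 48 − 78t + 27t²

(−2s − 6 + 3t)(2s − 8 + 9t)
= −4s² + 16s − 18st − 12s + 48 − 54t + 6st − 24t + 27t²    [distributive law]
= −4s² + 4s − 12st + 48 − 78t + 27t²    [combine like terms]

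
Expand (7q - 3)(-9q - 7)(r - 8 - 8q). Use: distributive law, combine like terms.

(7q - 3)(-9q - 7)(r - 8 - 8q)
= (-63q^2 - 49q + 27q + 21)(r - 8 - 8q)    [distributive law]
= (-63q^2 - 22q + 21)(r - 8 - 8q)    [combine like terms]
= -63q^2r + 504q^2 + 504q^3 - 22qr + 176q + 176q^2 + 21r - 168 - 168q    [distributive law]
= -63q^2r + 680q^2 + 504q^3 - 22qr + 8q + 21r - 168    [combine like terms]

-63q^2r + 680q^2 + 504q^3 - 22qr + 8q + 21r - 168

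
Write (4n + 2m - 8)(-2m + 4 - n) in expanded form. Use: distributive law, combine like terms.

(4n + 2m - 8)(-2m + 4 - n)
= -8mn + 16n - 4n^2 - 4m^2 + 8m - 2mn + 16m - 32 + 8n    [distributive law]
= -10mn + 24n - 4n^2 - 4m^2 + 24m - 32    [combine like terms]

-10mn + 24n - 4n^2 - 4m^2 + 24m - 32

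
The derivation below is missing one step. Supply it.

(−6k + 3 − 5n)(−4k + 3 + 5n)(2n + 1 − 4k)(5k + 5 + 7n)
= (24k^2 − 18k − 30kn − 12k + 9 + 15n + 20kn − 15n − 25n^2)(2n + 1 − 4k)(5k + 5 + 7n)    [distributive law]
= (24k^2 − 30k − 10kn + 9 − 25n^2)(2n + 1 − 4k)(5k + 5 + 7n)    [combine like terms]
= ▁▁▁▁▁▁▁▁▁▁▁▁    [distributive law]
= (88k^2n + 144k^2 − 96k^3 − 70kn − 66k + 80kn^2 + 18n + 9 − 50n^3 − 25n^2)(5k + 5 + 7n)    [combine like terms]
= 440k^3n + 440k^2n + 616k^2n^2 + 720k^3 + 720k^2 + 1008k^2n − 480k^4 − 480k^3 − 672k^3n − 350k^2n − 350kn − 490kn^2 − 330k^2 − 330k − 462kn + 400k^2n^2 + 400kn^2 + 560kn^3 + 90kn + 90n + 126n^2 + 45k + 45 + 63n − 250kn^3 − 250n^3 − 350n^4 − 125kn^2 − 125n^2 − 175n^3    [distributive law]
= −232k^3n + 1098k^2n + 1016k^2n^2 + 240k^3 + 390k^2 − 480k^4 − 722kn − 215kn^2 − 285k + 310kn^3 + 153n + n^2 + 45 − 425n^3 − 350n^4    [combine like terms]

By distributive law:

(48k^2n + 24k^2 − 96k^3 − 60kn − 30k + 120k^2 − 20kn^2 − 10kn + 40k^2n + 18n + 9 − 36k − 50n^3 − 25n^2 + 100kn^2)(5k + 5 + 7n)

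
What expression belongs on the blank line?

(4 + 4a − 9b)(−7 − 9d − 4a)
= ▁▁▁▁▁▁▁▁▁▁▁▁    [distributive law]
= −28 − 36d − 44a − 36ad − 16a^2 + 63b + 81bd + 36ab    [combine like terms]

By distributive law:

−28 − 36d − 16a − 28a − 36ad − 16a^2 + 63b + 81bd + 36ab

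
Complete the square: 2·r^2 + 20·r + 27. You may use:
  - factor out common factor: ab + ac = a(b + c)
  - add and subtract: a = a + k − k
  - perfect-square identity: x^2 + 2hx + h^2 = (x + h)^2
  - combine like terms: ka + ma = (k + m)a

2·r^2 + 20·r + 27
= 2(r^2 + 10·r) + 27    [factor out 2 from the r-terms]
= 2(r^2 + 10·r + 25 - 25) + 27    [add and subtract 25 inside the bracket]
= 2(r + 5)^2 - 50 + 27    [perfect-square identity]
= 2(r + 5)^2 - 23    [combine constants]

2(r + 5)^2 - 23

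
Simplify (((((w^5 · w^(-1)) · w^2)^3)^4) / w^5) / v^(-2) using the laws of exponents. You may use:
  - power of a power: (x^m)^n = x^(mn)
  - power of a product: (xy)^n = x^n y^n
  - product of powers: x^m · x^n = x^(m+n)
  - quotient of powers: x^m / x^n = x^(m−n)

(((((w^5 · w^(-1)) · w^2)^3)^4) / w^5) / v^(-2)
= ((((w^5 · w^(-1)) · w^2)^12) / w^5) / v^(-2)    [power of a power]
= ((((w^5 · w^(-1))^12) · ((w^2)^12)) / w^5) / v^(-2)    [power of a product]
= (((((w^5)^12) · ((w^(-1))^12)) · ((w^2)^12)) / w^5) / v^(-2)    [power of a product]
= (((w^60 · ((w^(-1))^12)) · ((w^2)^12)) / w^5) / v^(-2)    [power of a power]
= (((w^60 · w^(-12)) · ((w^2)^12)) / w^5) / v^(-2)    [power of a power]
= ((w^48 · ((w^2)^12)) / w^5) / v^(-2)    [product of powers]
= ((w^48 · w^24) / w^5) / v^(-2)    [power of a power]
= (w^72 / w^5) / v^(-2)    [product of powers]
= w^67 / v^(-2)    [quotient of powers]
= v^2w^67    [quotient of powers]

v^2w^67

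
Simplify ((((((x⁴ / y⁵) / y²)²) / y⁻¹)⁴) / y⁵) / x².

((((((x⁴ / y⁵) / y²)²) / y⁻¹)⁴) / y⁵) / x²
= ((((((x⁴ / y⁵) / y²)²)⁴) / ((y⁻¹)⁴)) / y⁵) / x²    [power of a quotient]
= (((((x⁴ / y⁵) / y²)⁸) / ((y⁻¹)⁴)) / y⁵) / x²    [power of a power]
= (((((x⁴ / y⁵)⁸) / ((y²)⁸)) / ((y⁻¹)⁴)) / y⁵) / x²    [power of a quotient]
= ((((((x⁴)⁸) / ((y⁵)⁸)) / ((y²)⁸)) / ((y⁻¹)⁴)) / y⁵) / x²    [power of a quotient]
= ((((x³² / ((y⁵)⁸)) / ((y²)⁸)) / ((y⁻¹)⁴)) / y⁵) / x²    [power of a power]
= ((((x³² / y⁴⁰) / ((y²)⁸)) / ((y⁻¹)⁴)) / y⁵) / x²    [power of a power]
= ((((x³² / y⁴⁰) / y¹⁶) / ((y⁻¹)⁴)) / y⁵) / x²    [power of a power]
= ((((x³² / y⁴⁰) / y¹⁶) / y⁻⁴) / y⁵) / x²    [power of a power]
= x³⁰y⁻⁵⁷    [quotient of powers; product of powers]

x³⁰y⁻⁵⁷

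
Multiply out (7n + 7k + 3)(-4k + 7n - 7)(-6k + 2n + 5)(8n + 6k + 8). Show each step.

-2968k^2n^2 + 252k^3n + 1258k^2n - 1428kn^3 + 326kn^2 - 1316kn + 784n^4 + 2296n^3 + 56n^2 - 2296n + 1008k^4 + 2700k^3 + 734k^2 - 2062k - 840

(7n + 7k + 3)(-4k + 7n - 7)(-6k + 2n + 5)(8n + 6k + 8)
= (-28kn + 49n^2 - 49n - 28k^2 + 49kn - 49k - 12k + 21n - 21)(-6k + 2n + 5)(8n + 6k + 8)    [distributive law]
= (21kn + 49n^2 - 28n - 28k^2 - 61k - 21)(-6k + 2n + 5)(8n + 6k + 8)    [combine like terms]
= (-126k^2n + 42kn^2 + 105kn - 294kn^2 + 98n^3 + 245n^2 + 168kn - 56n^2 - 140n + 168k^3 - 56k^2n - 140k^2 + 366k^2 - 122kn - 305k + 126k - 42n - 105)(8n + 6k + 8)    [distributive law]
= (-182k^2n - 252kn^2 + 151kn + 98n^3 + 189n^2 - 182n + 168k^3 + 226k^2 - 179k - 105)(8n + 6k + 8)    [combine like terms]
= -1456k^2n^2 - 1092k^3n - 1456k^2n - 2016kn^3 - 1512k^2n^2 - 2016kn^2 + 1208kn^2 + 906k^2n + 1208kn + 784n^4 + 588kn^3 + 784n^3 + 1512n^3 + 1134kn^2 + 1512n^2 - 1456n^2 - 1092kn - 1456n + 1344k^3n + 1008k^4 + 1344k^3 + 1808k^2n + 1356k^3 + 1808k^2 - 1432kn - 1074k^2 - 1432k - 840n - 630k - 840    [distributive law]
= -2968k^2n^2 + 252k^3n + 1258k^2n - 1428kn^3 + 326kn^2 - 1316kn + 784n^4 + 2296n^3 + 56n^2 - 2296n + 1008k^4 + 2700k^3 + 734k^2 - 2062k - 840    [combine like terms]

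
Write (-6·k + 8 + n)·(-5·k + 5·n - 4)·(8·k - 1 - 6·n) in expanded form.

240·k^3 - 158·k^2 - 460·k^2·n + 419·k·n + 250·k·n^2 - 240·k + 156·n - 221·n^2 + 32 - 30·n^3

(-6·k + 8 + n)·(-5·k + 5·n - 4)·(8·k - 1 - 6·n)
= (30·k^2 - 30·k·n + 24·k - 40·k + 40·n - 32 - 5·k·n + 5·n^2 - 4·n)·(8·k - 1 - 6·n)    [distributive law]
= (30·k^2 - 35·k·n - 16·k + 36·n - 32 + 5·n^2)·(8·k - 1 - 6·n)    [combine like terms]
= 240·k^3 - 30·k^2 - 180·k^2·n - 280·k^2·n + 35·k·n + 210·k·n^2 - 128·k^2 + 16·k + 96·k·n + 288·k·n - 36·n - 216·n^2 - 256·k + 32 + 192·n + 40·k·n^2 - 5·n^2 - 30·n^3    [distributive law]
= 240·k^3 - 158·k^2 - 460·k^2·n + 419·k·n + 250·k·n^2 - 240·k + 156·n - 221·n^2 + 32 - 30·n^3    [combine like terms]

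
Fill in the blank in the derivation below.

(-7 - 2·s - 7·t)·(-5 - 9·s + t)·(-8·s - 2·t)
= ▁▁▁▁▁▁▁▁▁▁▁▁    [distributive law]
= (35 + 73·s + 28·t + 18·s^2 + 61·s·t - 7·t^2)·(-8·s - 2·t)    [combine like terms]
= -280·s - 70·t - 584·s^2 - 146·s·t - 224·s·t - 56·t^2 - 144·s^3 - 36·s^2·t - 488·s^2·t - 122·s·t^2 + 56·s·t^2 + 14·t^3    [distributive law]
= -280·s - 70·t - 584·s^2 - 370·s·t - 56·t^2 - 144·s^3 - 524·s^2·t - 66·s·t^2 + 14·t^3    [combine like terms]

By distributive law:

(35 + 63·s - 7·t + 10·s + 18·s^2 - 2·s·t + 35·t + 63·s·t - 7·t^2)·(-8·s - 2·t)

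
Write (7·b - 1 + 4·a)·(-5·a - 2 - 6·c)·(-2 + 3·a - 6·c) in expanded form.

28·a·b - 105·a^2·b + 84·a·b·c + 28·b + 168·b·c + 252·b·c^2 + 12·a + 31·a^2 + 84·a·c - 4 - 24·c - 36·c^2 - 60·a^3 + 48·a^2·c + 144·a·c^2

(7·b - 1 + 4·a)·(-5·a - 2 - 6·c)·(-2 + 3·a - 6·c)
= (-35·a·b - 14·b - 42·b·c + 5·a + 2 + 6·c - 20·a^2 - 8·a - 24·a·c)·(-2 + 3·a - 6·c)    [distributive law]
= (-35·a·b - 14·b - 42·b·c - 3·a + 2 + 6·c - 20·a^2 - 24·a·c)·(-2 + 3·a - 6·c)    [combine like terms]
= 70·a·b - 105·a^2·b + 210·a·b·c + 28·b - 42·a·b + 84·b·c + 84·b·c - 126·a·b·c + 252·b·c^2 + 6·a - 9·a^2 + 18·a·c - 4 + 6·a - 12·c - 12·c + 18·a·c - 36·c^2 + 40·a^2 - 60·a^3 + 120·a^2·c + 48·a·c - 72·a^2·c + 144·a·c^2    [distributive law]
= 28·a·b - 105·a^2·b + 84·a·b·c + 28·b + 168·b·c + 252·b·c^2 + 12·a + 31·a^2 + 84·a·c - 4 - 24·c - 36·c^2 - 60·a^3 + 48·a^2·c + 144·a·c^2    [combine like terms]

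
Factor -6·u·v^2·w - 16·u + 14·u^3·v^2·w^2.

-6·u·v^2·w - 16·u + 14·u^3·v^2·w^2
= 2(-3·u·v^2·w - 8·u + 7·u^3·v^2·w^2)    [factor out 2]
= 2·u(-3·v^2·w - 8 + 7·u^2·v^2·w^2)    [factor out u]

2·u(-3·v^2·w - 8 + 7·u^2·v^2·w^2)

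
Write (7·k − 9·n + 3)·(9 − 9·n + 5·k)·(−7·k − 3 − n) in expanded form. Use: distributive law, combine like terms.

(7·k − 9·n + 3)·(9 − 9·n + 5·k)·(−7·k − 3 − n)
= (63·k − 63·k·n + 35·k² − 81·n + 81·n² − 45·k·n + 27 − 27·n + 15·k)·(−7·k − 3 − n)    [distributive law]
= (78·k − 108·k·n + 35·k² − 108·n + 81·n² + 27)·(−7·k − 3 − n)    [combine like terms]
= −546·k² − 234·k − 78·k·n + 756·k²·n + 324·k·n + 108·k·n² − 245·k³ − 105·k² − 35·k²·n + 756·k·n + 324·n + 108·n² − 567·k·n² − 243·n² − 81·n³ − 189·k − 81 − 27·n    [distributive law]
= −651·k² − 423·k + 1002·k·n + 721·k²·n − 459·k·n² − 245·k³ + 297·n − 135·n² − 81·n³ − 81    [combine like terms]

−651·k² − 423·k + 1002·k·n + 721·k²·n − 459·k·n² − 245·k³ + 297·n − 135·n² − 81·n³ − 81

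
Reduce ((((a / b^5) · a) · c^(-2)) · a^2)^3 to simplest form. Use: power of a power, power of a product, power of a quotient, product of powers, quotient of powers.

((((a / b^5) · a) · c^(-2)) · a^2)^3
= ((((a / b^5) · a) · c^(-2))^3) · ((a^2)^3)    [power of a product]
= ((((a / b^5) · a)^3) · ((c^(-2))^3)) · ((a^2)^3)    [power of a product]
= ((((a / b^5)^3) · (a^3)) · ((c^(-2))^3)) · ((a^2)^3)    [power of a product]
= ((((a^3) / ((b^5)^3)) · (a^3)) · ((c^(-2))^3)) · ((a^2)^3)    [power of a quotient]
= (((a^3 / b^15) · (a^3)) · ((c^(-2))^3)) · ((a^2)^3)    [power of a power]
= (((a^3 / b^15) · a^3) · c^(-6)) · ((a^2)^3)    [power of a power]
= (((a^3 / b^15) · a^3) · c^(-6)) · a^6    [power of a power]
= a^12b^(-15)c^(-6)    [quotient of powers; product of powers]

a^12b^(-15)c^(-6)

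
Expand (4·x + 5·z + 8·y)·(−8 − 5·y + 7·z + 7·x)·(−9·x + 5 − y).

(4·x + 5·z + 8·y)·(−8 − 5·y + 7·z + 7·x)·(−9·x + 5 − y)
= (−32·x − 20·x·y + 28·x·z + 28·x^2 − 40·z − 25·y·z + 35·z^2 + 35·x·z − 64·y − 40·y^2 + 56·y·z + 56·x·y)·(−9·x + 5 − y)    [distributive law]
= (−32·x + 36·x·y + 63·x·z + 28·x^2 − 40·z + 31·y·z + 35·z^2 − 64·y − 40·y^2)·(−9·x + 5 − y)    [combine like terms]
= 288·x^2 − 160·x + 32·x·y − 324·x^2·y + 180·x·y − 36·x·y^2 − 567·x^2·z + 315·x·z − 63·x·y·z − 252·x^3 + 140·x^2 − 28·x^2·y + 360·x·z − 200·z + 40·y·z − 279·x·y·z + 155·y·z − 31·y^2·z − 315·x·z^2 + 175·z^2 − 35·y·z^2 + 576·x·y − 320·y + 64·y^2 + 360·x·y^2 − 200·y^2 + 40·y^3    [distributive law]
= 428·x^2 − 160·x + 788·x·y − 352·x^2·y + 324·x·y^2 − 567·x^2·z + 675·x·z − 342·x·y·z − 252·x^3 − 200·z + 195·y·z − 31·y^2·z − 315·x·z^2 + 175·z^2 − 35·y·z^2 − 320·y − 136·y^2 + 40·y^3    [combine like terms]

428·x^2 − 160·x + 788·x·y − 352·x^2·y + 324·x·y^2 − 567·x^2·z + 675·x·z − 342·x·y·z − 252·x^3 − 200·z + 195·y·z − 31·y^2·z − 315·x·z^2 + 175·z^2 − 35·y·z^2 − 320·y − 136·y^2 + 40·y^3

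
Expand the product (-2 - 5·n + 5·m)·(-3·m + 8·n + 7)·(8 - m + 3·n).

342·m - 161·m^2 + 614·m·n - 450·n - 473·n^2 - 112 - 100·m^2·n + 205·m·n^2 - 120·n^3 + 15·m^3

(-2 - 5·n + 5·m)·(-3·m + 8·n + 7)·(8 - m + 3·n)
= (6·m - 16·n - 14 + 15·m·n - 40·n^2 - 35·n - 15·m^2 + 40·m·n + 35·m)·(8 - m + 3·n)    [distributive law]
= (41·m - 51·n - 14 + 55·m·n - 40·n^2 - 15·m^2)·(8 - m + 3·n)    [combine like terms]
= 328·m - 41·m^2 + 123·m·n - 408·n + 51·m·n - 153·n^2 - 112 + 14·m - 42·n + 440·m·n - 55·m^2·n + 165·m·n^2 - 320·n^2 + 40·m·n^2 - 120·n^3 - 120·m^2 + 15·m^3 - 45·m^2·n    [distributive law]
= 342·m - 161·m^2 + 614·m·n - 450·n - 473·n^2 - 112 - 100·m^2·n + 205·m·n^2 - 120·n^3 + 15·m^3    [combine like terms]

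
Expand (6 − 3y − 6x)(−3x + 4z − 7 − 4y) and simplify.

24x + 24z − 42 − 3y + 33xy − 12yz + 12y^2 + 18x^2 − 24xz

(6 − 3y − 6x)(−3x + 4z − 7 − 4y)
= −18x + 24z − 42 − 24y + 9xy − 12yz + 21y + 12y^2 + 18x^2 − 24xz + 42x + 24xy    [distributive law]
= 24x + 24z − 42 − 3y + 33xy − 12yz + 12y^2 + 18x^2 − 24xz    [combine like terms]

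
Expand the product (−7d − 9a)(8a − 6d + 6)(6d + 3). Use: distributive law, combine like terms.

(−7d − 9a)(8a − 6d + 6)(6d + 3)
= (−56ad + 42d^2 − 42d − 72a^2 + 54ad − 54a)(6d + 3)    [distributive law]
= (−2ad + 42d^2 − 42d − 72a^2 − 54a)(6d + 3)    [combine like terms]
= −12ad^2 − 6ad + 252d^3 + 126d^2 − 252d^2 − 126d − 432a^2d − 216a^2 − 324ad − 162a    [distributive law]
= −12ad^2 − 330ad + 252d^3 − 126d^2 − 126d − 432a^2d − 216a^2 − 162a    [combine like terms]

−12ad^2 − 330ad + 252d^3 − 126d^2 − 126d − 432a^2d − 216a^2 − 162a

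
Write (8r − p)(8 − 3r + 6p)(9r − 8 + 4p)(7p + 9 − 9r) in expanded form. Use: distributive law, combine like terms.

10659pr² + 11520r² − 8856r³ − 6176pr − 4608r − 362p²r − 4779pr³ + 1944r⁴ + 1191p²r² + 1266p³r + 592p² + 576p − 104p³ − 168p⁴

(8r − p)(8 − 3r + 6p)(9r − 8 + 4p)(7p + 9 − 9r)
= (64r − 24r² + 48pr − 8p + 3pr − 6p²)(9r − 8 + 4p)(7p + 9 − 9r)    [distributive law]
= (64r − 24r² + 51pr − 8p − 6p²)(9r − 8 + 4p)(7p + 9 − 9r)    [combine like terms]
= (576r² − 512r + 256pr − 216r³ + 192r² − 96pr² + 459pr² − 408pr + 204p²r − 72pr + 64p − 32p² − 54p²r + 48p² − 24p³)(7p + 9 − 9r)    [distributive law]
= (768r² − 512r − 224pr − 216r³ + 363pr² + 150p²r + 64p + 16p² − 24p³)(7p + 9 − 9r)    [combine like terms]
= 5376pr² + 6912r² − 6912r³ − 3584pr − 4608r + 4608r² − 1568p²r − 2016pr + 2016pr² − 1512pr³ − 1944r³ + 1944r⁴ + 2541p²r² + 3267pr² − 3267pr³ + 1050p³r + 1350p²r − 1350p²r² + 448p² + 576p − 576pr + 112p³ + 144p² − 144p²r − 168p⁴ − 216p³ + 216p³r    [distributive law]
= 10659pr² + 11520r² − 8856r³ − 6176pr − 4608r − 362p²r − 4779pr³ + 1944r⁴ + 1191p²r² + 1266p³r + 592p² + 576p − 104p³ − 168p⁴    [combine like terms]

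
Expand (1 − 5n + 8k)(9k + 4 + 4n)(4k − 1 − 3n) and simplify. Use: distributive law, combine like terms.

92k² − 25k − 174kn − 4 + 4n + 68n² − 268k²n − 41kn² + 60n³ + 288k³

(1 − 5n + 8k)(9k + 4 + 4n)(4k − 1 − 3n)
= (9k + 4 + 4n − 45kn − 20n − 20n² + 72k² + 32k + 32kn)(4k − 1 − 3n)    [distributive law]
= (41k + 4 − 16n − 13kn − 20n² + 72k²)(4k − 1 − 3n)    [combine like terms]
= 164k² − 41k − 123kn + 16k − 4 − 12n − 64kn + 16n + 48n² − 52k²n + 13kn + 39kn² − 80kn² + 20n² + 60n³ + 288k³ − 72k² − 216k²n    [distributive law]
= 92k² − 25k − 174kn − 4 + 4n + 68n² − 268k²n − 41kn² + 60n³ + 288k³    [combine like terms]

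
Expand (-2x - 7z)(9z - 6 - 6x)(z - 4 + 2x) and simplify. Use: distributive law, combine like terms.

-102xz^2 + 60x^2z - 48x - 24x^2 + 24x^3 - 63z^3 + 294z^2 - 168z

(-2x - 7z)(9z - 6 - 6x)(z - 4 + 2x)
= (-18xz + 12x + 12x^2 - 63z^2 + 42z + 42xz)(z - 4 + 2x)    [distributive law]
= (24xz + 12x + 12x^2 - 63z^2 + 42z)(z - 4 + 2x)    [combine like terms]
= 24xz^2 - 96xz + 48x^2z + 12xz - 48x + 24x^2 + 12x^2z - 48x^2 + 24x^3 - 63z^3 + 252z^2 - 126xz^2 + 42z^2 - 168z + 84xz    [distributive law]
= -102xz^2 + 60x^2z - 48x - 24x^2 + 24x^3 - 63z^3 + 294z^2 - 168z    [combine like terms]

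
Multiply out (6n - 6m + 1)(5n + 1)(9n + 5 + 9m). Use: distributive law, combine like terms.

270n^3 + 249n^2 + 64n - 105mn - 270m^2n - 21m - 54m^2 + 5

(6n - 6m + 1)(5n + 1)(9n + 5 + 9m)
= (30n^2 + 6n - 30mn - 6m + 5n + 1)(9n + 5 + 9m)    [distributive law]
= (30n^2 + 11n - 30mn - 6m + 1)(9n + 5 + 9m)    [combine like terms]
= 270n^3 + 150n^2 + 270mn^2 + 99n^2 + 55n + 99mn - 270mn^2 - 150mn - 270m^2n - 54mn - 30m - 54m^2 + 9n + 5 + 9m    [distributive law]
= 270n^3 + 249n^2 + 64n - 105mn - 270m^2n - 21m - 54m^2 + 5    [combine like terms]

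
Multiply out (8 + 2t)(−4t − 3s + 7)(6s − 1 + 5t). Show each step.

(8 + 2t)(−4t − 3s + 7)(6s − 1 + 5t)
= (−32t − 24s + 56 − 8t² − 6st + 14t)(6s − 1 + 5t)    [distributive law]
= (−18t − 24s + 56 − 8t² − 6st)(6s − 1 + 5t)    [combine like terms]
= −108st + 18t − 90t² − 144s² + 24s − 120st + 336s − 56 + 280t − 48st² + 8t² − 40t³ − 36s²t + 6st − 30st²    [distributive law]
= −222st + 298t − 82t² − 144s² + 360s − 56 − 78st² − 40t³ − 36s²t    [combine like terms]

−222st + 298t − 82t² − 144s² + 360s − 56 − 78st² − 40t³ − 36s²t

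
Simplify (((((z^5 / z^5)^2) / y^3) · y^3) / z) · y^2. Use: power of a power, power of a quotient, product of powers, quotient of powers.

(((((z^5 / z^5)^2) / y^3) · y^3) / z) · y^2
= ((((((z^5)^2) / ((z^5)^2)) / y^3) · y^3) / z) · y^2    [power of a quotient]
= ((((z^10 / ((z^5)^2)) / y^3) · y^3) / z) · y^2    [power of a power]
= ((((z^10 / z^10) / y^3) · y^3) / z) · y^2    [power of a power]
= (((z^0 / y^3) · y^3) / z) · y^2    [quotient of powers]
= y^2z^(-1)    [quotient of powers; product of powers]

y^2z^(-1)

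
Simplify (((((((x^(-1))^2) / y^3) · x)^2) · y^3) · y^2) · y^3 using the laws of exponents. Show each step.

(((((((x^(-1))^2) / y^3) · x)^2) · y^3) · y^2) · y^3
= (((((((x^(-1))^2) / y^3)^2) · (x^2)) · y^3) · y^2) · y^3    [power of a product]
= (((((((x^(-1))^2)^2) / ((y^3)^2)) · (x^2)) · y^3) · y^2) · y^3    [power of a quotient]
= ((((((x^(-1))^4) / ((y^3)^2)) · (x^2)) · y^3) · y^2) · y^3    [power of a power]
= ((((x^(-4) / ((y^3)^2)) · (x^2)) · y^3) · y^2) · y^3    [power of a power]
= ((((x^(-4) / y^6) · (x^2)) · y^3) · y^2) · y^3    [power of a power]
= x^(-2)·y^2    [quotient of powers; product of powers]

x^(-2)·y^2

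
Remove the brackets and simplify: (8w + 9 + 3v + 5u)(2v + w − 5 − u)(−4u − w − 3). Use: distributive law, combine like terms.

(8w + 9 + 3v + 5u)(2v + w − 5 − u)(−4u − w − 3)
= (16vw + 8w² − 40w − 8uw + 18v + 9w − 45 − 9u + 6v² + 3vw − 15v − 3uv + 10uv + 5uw − 25u − 5u²)(−4u − w − 3)    [distributive law]
= (19vw + 8w² − 31w − 3uw + 3v − 45 − 34u + 6v² + 7uv − 5u²)(−4u − w − 3)    [combine like terms]
= −76uvw − 19vw² − 57vw − 32uw² − 8w³ − 24w² + 124uw + 31w² + 93w + 12u²w + 3uw² + 9uw − 12uv − 3vw − 9v + 180u + 45w + 135 + 136u² + 34uw + 102u − 24uv² − 6v²w − 18v² − 28u²v − 7uvw − 21uv + 20u³ + 5u²w + 15u²    [distributive law]
= −83uvw − 19vw² − 60vw − 29uw² − 8w³ + 7w² + 167uw + 138w + 17u²w − 33uv − 9v + 282u + 135 + 151u² − 24uv² − 6v²w − 18v² − 28u²v + 20u³    [combine like terms]

−83uvw − 19vw² − 60vw − 29uw² − 8w³ + 7w² + 167uw + 138w + 17u²w − 33uv − 9v + 282u + 135 + 151u² − 24uv² − 6v²w − 18v² − 28u²v + 20u³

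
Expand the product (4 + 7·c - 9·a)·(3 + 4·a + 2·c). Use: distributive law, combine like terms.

(4 + 7·c - 9·a)·(3 + 4·a + 2·c)
= 12 + 16·a + 8·c + 21·c + 28·a·c + 14·c^2 - 27·a - 36·a^2 - 18·a·c    [distributive law]
= 12 - 11·a + 29·c + 10·a·c + 14·c^2 - 36·a^2    [combine like terms]

12 - 11·a + 29·c + 10·a·c + 14·c^2 - 36·a^2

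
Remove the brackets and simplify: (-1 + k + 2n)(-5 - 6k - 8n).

(-1 + k + 2n)(-5 - 6k - 8n)
= 5 + 6k + 8n - 5k - 6k² - 8kn - 10n - 12kn - 16n²    [distributive law]
= 5 + k - 2n - 6k² - 20kn - 16n²    [combine like terms]

5 + k - 2n - 6k² - 20kn - 16n²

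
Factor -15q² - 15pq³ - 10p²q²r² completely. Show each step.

5q²(-3 - 3pq - 2p²r²)

-15q² - 15pq³ - 10p²q²r²
= 5(-3q² - 3pq³ - 2p²q²r²)    [factor out 5]
= 5q²(-3 - 3pq - 2p²r²)    [factor out q²]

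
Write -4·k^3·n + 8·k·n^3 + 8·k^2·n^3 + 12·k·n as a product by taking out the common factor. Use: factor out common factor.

-4·k^3·n + 8·k·n^3 + 8·k^2·n^3 + 12·k·n
= 4(-k^3·n + 2·k·n^3 + 2·k^2·n^3 + 3·k·n)    [factor out 4]
= 4·k·n(-k^2 + 2·n^2 + 2·k·n^2 + 3)    [factor out k·n]

4·k·n(-k^2 + 2·n^2 + 2·k·n^2 + 3)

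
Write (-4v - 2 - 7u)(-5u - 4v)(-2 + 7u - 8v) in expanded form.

(-4v - 2 - 7u)(-5u - 4v)(-2 + 7u - 8v)
= (20uv + 16v^2 + 10u + 8v + 35u^2 + 28uv)(-2 + 7u - 8v)    [distributive law]
= (48uv + 16v^2 + 10u + 8v + 35u^2)(-2 + 7u - 8v)    [combine like terms]
= -96uv + 336u^2v - 384uv^2 - 32v^2 + 112uv^2 - 128v^3 - 20u + 70u^2 - 80uv - 16v + 56uv - 64v^2 - 70u^2 + 245u^3 - 280u^2v    [distributive law]
= -120uv + 56u^2v - 272uv^2 - 96v^2 - 128v^3 - 20u - 16v + 245u^3    [combine like terms]

-120uv + 56u^2v - 272uv^2 - 96v^2 - 128v^3 - 20u - 16v + 245u^3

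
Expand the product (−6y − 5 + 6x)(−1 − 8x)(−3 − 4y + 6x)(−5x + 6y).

(−6y − 5 + 6x)(−1 − 8x)(−3 − 4y + 6x)(−5x + 6y)
= (6y + 48xy + 5 + 40x − 6x − 48x²)(−3 − 4y + 6x)(−5x + 6y)    [distributive law]
= (6y + 48xy + 5 + 34x − 48x²)(−3 − 4y + 6x)(−5x + 6y)    [combine like terms]
= (−18y − 24y² + 36xy − 144xy − 192xy² + 288x²y − 15 − 20y + 30x − 102x − 136xy + 204x² + 144x² + 192x²y − 288x³)(−5x + 6y)    [distributive law]
= (−38y − 24y² − 244xy − 192xy² + 480x²y − 15 − 72x + 348x² − 288x³)(−5x + 6y)    [combine like terms]
= 190xy − 228y² + 120xy² − 144y³ + 1220x²y − 1464xy² + 960x²y² − 1152xy³ − 2400x³y + 2880x²y² + 75x − 90y + 360x² − 432xy − 1740x³ + 2088x²y + 1440x⁴ − 1728x³y    [distributive law]
= −242xy − 228y² − 1344xy² − 144y³ + 3308x²y + 3840x²y² − 1152xy³ − 4128x³y + 75x − 90y + 360x² − 1740x³ + 1440x⁴    [combine like terms]

−242xy − 228y² − 1344xy² − 144y³ + 3308x²y + 3840x²y² − 1152xy³ − 4128x³y + 75x − 90y + 360x² − 1740x³ + 1440x⁴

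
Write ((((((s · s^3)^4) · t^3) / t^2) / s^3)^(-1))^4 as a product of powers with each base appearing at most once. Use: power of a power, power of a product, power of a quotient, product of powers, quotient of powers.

s^(-52)t^(-4)

((((((s · s^3)^4) · t^3) / t^2) / s^3)^(-1))^4
= (((((s · s^3)^4) · t^3) / t^2) / s^3)^(-4)    [power of a power]
= (((((s · s^3)^4) · t^3) / t^2)^(-4)) / ((s^3)^(-4))    [power of a quotient]
= (((((s · s^3)^4) · t^3)^(-4)) / ((t^2)^(-4))) / ((s^3)^(-4))    [power of a quotient]
= (((((s · s^3)^4)^(-4)) · ((t^3)^(-4))) / ((t^2)^(-4))) / ((s^3)^(-4))    [power of a product]
= ((((s · s^3)^(-16)) · ((t^3)^(-4))) / ((t^2)^(-4))) / ((s^3)^(-4))    [power of a power]
= ((((s^(-16)) · ((s^3)^(-16))) · ((t^3)^(-4))) / ((t^2)^(-4))) / ((s^3)^(-4))    [power of a product]
= (((s^(-16) · s^(-48)) · ((t^3)^(-4))) / ((t^2)^(-4))) / ((s^3)^(-4))    [power of a power]
= ((s^(-64) · ((t^3)^(-4))) / ((t^2)^(-4))) / ((s^3)^(-4))    [product of powers]
= ((s^(-64) · t^(-12)) / ((t^2)^(-4))) / ((s^3)^(-4))    [power of a power]
= ((s^(-64) · t^(-12)) / t^(-8)) / ((s^3)^(-4))    [power of a power]
= ((s^(-64) · t^(-12)) / t^(-8)) / s^(-12)    [power of a power]
= s^(-52)t^(-4)    [quotient of powers]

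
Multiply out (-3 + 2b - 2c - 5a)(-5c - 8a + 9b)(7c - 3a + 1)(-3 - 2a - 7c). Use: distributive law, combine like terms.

-450c^2 - 2149ac^2 - 1015c^3 - 690ac - 575a^2c - 45c + 48a^2 + 424a^3 - 72a + 840bc + 1323abc + 2107bc^2 - 6ab - 589a^2b + 81b + 2793abc^2 + 1372bc^3 - 595a^2bc - 366a^3b - 504b^2c + 126ab^2c - 882b^2c^2 + 126ab^2 + 108a^2b^2 - 54b^2 - 1939ac^3 - 490c^4 - 1613a^2c^2 + 526a^3c + 240a^4

(-3 + 2b - 2c - 5a)(-5c - 8a + 9b)(7c - 3a + 1)(-3 - 2a - 7c)
= (15c + 24a - 27b - 10bc - 16ab + 18b^2 + 10c^2 + 16ac - 18bc + 25ac + 40a^2 - 45ab)(7c - 3a + 1)(-3 - 2a - 7c)    [distributive law]
= (15c + 24a - 27b - 28bc - 61ab + 18b^2 + 10c^2 + 41ac + 40a^2)(7c - 3a + 1)(-3 - 2a - 7c)    [combine like terms]
= (105c^2 - 45ac + 15c + 168ac - 72a^2 + 24a - 189bc + 81ab - 27b - 196bc^2 + 84abc - 28bc - 427abc + 183a^2b - 61ab + 126b^2c - 54ab^2 + 18b^2 + 70c^3 - 30ac^2 + 10c^2 + 287ac^2 - 123a^2c + 41ac + 280a^2c - 120a^3 + 40a^2)(-3 - 2a - 7c)    [distributive law]
= (115c^2 + 164ac + 15c - 32a^2 + 24a - 217bc + 20ab - 27b - 196bc^2 - 343abc + 183a^2b + 126b^2c - 54ab^2 + 18b^2 + 70c^3 + 257ac^2 + 157a^2c - 120a^3)(-3 - 2a - 7c)    [combine like terms]
= -345c^2 - 230ac^2 - 805c^3 - 492ac - 328a^2c - 1148ac^2 - 45c - 30ac - 105c^2 + 96a^2 + 64a^3 + 224a^2c - 72a - 48a^2 - 168ac + 651bc + 434abc + 1519bc^2 - 60ab - 40a^2b - 140abc + 81b + 54ab + 189bc + 588bc^2 + 392abc^2 + 1372bc^3 + 1029abc + 686a^2bc + 2401abc^2 - 549a^2b - 366a^3b - 1281a^2bc - 378b^2c - 252ab^2c - 882b^2c^2 + 162ab^2 + 108a^2b^2 + 378ab^2c - 54b^2 - 36ab^2 - 126b^2c - 210c^3 - 140ac^3 - 490c^4 - 771ac^2 - 514a^2c^2 - 1799ac^3 - 471a^2c - 314a^3c - 1099a^2c^2 + 360a^3 + 240a^4 + 840a^3c    [distributive law]
= -450c^2 - 2149ac^2 - 1015c^3 - 690ac - 575a^2c - 45c + 48a^2 + 424a^3 - 72a + 840bc + 1323abc + 2107bc^2 - 6ab - 589a^2b + 81b + 2793abc^2 + 1372bc^3 - 595a^2bc - 366a^3b - 504b^2c + 126ab^2c - 882b^2c^2 + 126ab^2 + 108a^2b^2 - 54b^2 - 1939ac^3 - 490c^4 - 1613a^2c^2 + 526a^3c + 240a^4    [combine like terms]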